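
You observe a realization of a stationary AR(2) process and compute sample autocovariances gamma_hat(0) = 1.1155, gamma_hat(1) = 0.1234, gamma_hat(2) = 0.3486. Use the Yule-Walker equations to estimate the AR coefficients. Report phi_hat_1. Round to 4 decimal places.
\hat\phi_{1} = 0.0770

The Yule-Walker equations for an AR(p) process read, in matrix form,
  Gamma_p phi = r_p,   with   (Gamma_p)_{ij} = gamma(|i - j|),
                       (r_p)_i = gamma(i),   i,j = 1..p.
Substitute the sample gammas (Toeplitz matrix and right-hand side of size 2):
  Gamma_p = [[1.1155, 0.1234], [0.1234, 1.1155]]
  r_p     = [0.1234, 0.3486]
Written out:
  1.1155 phi_1 + 0.1234 phi_2 = 0.1234
  0.1234 phi_1 + 1.1155 phi_2 = 0.3486
Solve by Cramer's rule:
  det = gamma(0)^2 - gamma(1)^2 = (1.1155)^2 - (0.1234)^2 = 1.24434025 - 0.01522756 = 1.22911269
  phi_hat_1 = [gamma(1) gamma(0) - gamma(1) gamma(2)] / det = [(0.1234)(1.1155) - (0.1234)(0.3486)] / 1.22911269 = 0.09463546 / 1.22911269 = 0.077
  phi_hat_2 = [gamma(0) gamma(2) - gamma(1)^2] / det = [(1.1155)(0.3486) - (0.1234)^2] / 1.22911269 = 0.37363574 / 1.22911269 = 0.304
So phi_hat = [0.0770, 0.3040].
Therefore phi_hat_1 = 0.0770.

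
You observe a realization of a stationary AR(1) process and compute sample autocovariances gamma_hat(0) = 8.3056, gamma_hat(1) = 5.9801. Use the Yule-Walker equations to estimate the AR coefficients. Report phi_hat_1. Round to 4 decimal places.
\hat\phi_{1} = 0.7200

The Yule-Walker equations for an AR(p) process read, in matrix form,
  Gamma_p phi = r_p,   with   (Gamma_p)_{ij} = gamma(|i - j|),
                       (r_p)_i = gamma(i),   i,j = 1..p.
Substitute the sample gammas (Toeplitz matrix and right-hand side of size 1):
  Gamma_p = [[8.3056]]
  r_p     = [5.9801]
With p = 1 this is the single equation gamma(0) phi_1 = gamma(1):
  phi_hat_1 = gamma(1) / gamma(0) = 5.9801 / 8.3056 = 0.7200.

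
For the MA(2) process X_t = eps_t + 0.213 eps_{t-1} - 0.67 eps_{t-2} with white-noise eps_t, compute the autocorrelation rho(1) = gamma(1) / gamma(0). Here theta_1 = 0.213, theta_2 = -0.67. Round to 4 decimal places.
\rho(1) = 0.0470

For an MA(q) process with theta_0 = 1, the autocovariance is
  gamma(k) = sigma^2 * sum_{i=0..q-k} theta_i * theta_{i+k},
and rho(k) = gamma(k) / gamma(0). Sigma^2 cancels.
  numerator   = (1)*(0.213) + (0.213)*(-0.67) = 0.07029.
  denominator = (1)^2 + (0.213)^2 + (-0.67)^2 = 1.494269.
  rho(1) = 0.07029 / 1.494269 = 0.0470.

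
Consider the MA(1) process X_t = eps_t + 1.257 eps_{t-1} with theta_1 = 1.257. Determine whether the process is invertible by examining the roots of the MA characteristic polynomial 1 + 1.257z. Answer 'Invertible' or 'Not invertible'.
\text{Not invertible}

The MA(q) characteristic polynomial is P(z) = 1 + 1.257z.
Invertibility requires all roots to lie outside the unit circle, i.e. |z| > 1 for every root.
This is linear in z: 1 + (1.257) z = 0  =>  z = -1/(1.257) = -0.795545,  |z| = 0.795545.
Moduli of all roots: 0.7955.
All moduli strictly greater than 1? No.
Verdict: Not invertible.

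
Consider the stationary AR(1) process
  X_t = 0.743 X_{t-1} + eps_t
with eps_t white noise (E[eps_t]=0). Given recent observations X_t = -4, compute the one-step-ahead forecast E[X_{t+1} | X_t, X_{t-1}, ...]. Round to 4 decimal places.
E[X_{t+1} \mid \mathcal F_t] = -2.9720

For an AR(p) model X_t = c + sum_i phi_i X_{t-i} + eps_t, the
one-step-ahead conditional mean is
  E[X_{t+1} | X_t, ...] = c + sum_i phi_i X_{t+1-i}.
Substitute known values:
  E[X_{t+1} | ...] = (0.743) * (-4)
                   = -2.9720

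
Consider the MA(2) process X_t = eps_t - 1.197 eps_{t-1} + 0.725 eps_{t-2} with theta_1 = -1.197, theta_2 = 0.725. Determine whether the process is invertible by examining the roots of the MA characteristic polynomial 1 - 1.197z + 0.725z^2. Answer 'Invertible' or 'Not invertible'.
\text{Invertible}

The MA(q) characteristic polynomial is P(z) = 1 - 1.197z + 0.725z^2.
Invertibility requires all roots to lie outside the unit circle, i.e. |z| > 1 for every root.
Set 1 + (-1.197) z + (0.725) z^2 = 0, i.e. a z^2 + b z + c = 0 with a = 0.725, b = -1.197, c = 1.
Discriminant D = b^2 - 4ac = (-1.197)^2 - 4*(0.725)*1 = 1.432809 - (2.9) = -1.467191.
D < 0, so the roots are the complex-conjugate pair z = (-b +/- i sqrt(-D)) / (2a) = 0.8255 +/- 0.8354i.
For a conjugate pair |z|^2 = z * conj(z) = (product of roots) = c/a = 1/(0.725) = 1.37931, so |z| = sqrt(1.37931) = 1.1744 for both roots.
Moduli of all roots: 1.1744, 1.1744.
All moduli strictly greater than 1? Yes.
Verdict: Invertible.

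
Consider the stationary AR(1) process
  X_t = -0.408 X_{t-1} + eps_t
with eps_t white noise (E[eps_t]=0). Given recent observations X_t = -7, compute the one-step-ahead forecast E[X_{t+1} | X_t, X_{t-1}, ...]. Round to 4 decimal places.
E[X_{t+1} \mid \mathcal F_t] = 2.8560

For an AR(p) model X_t = c + sum_i phi_i X_{t-i} + eps_t, the
one-step-ahead conditional mean is
  E[X_{t+1} | X_t, ...] = c + sum_i phi_i X_{t+1-i}.
Substitute known values:
  E[X_{t+1} | ...] = (-0.408) * (-7)
                   = 2.8560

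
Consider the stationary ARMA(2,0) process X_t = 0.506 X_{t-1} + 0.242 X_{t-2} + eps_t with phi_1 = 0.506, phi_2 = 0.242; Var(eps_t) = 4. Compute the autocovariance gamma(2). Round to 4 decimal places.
\gamma(2) = 4.4435

Multiply the model equation by X_{t-k} and take expectations. With theta_0 = psi_0 = 1 and psi_j the MA(infinity) weights, this gives
  gamma(k) - sum_i phi_i gamma(k-i) = c_k,
  c_k = sigma^2 * sum_{j=k..q} theta_j psi_{j-k}   (c_k = 0 for k > q),
using gamma(-m) = gamma(m).
Pure AR (q = 0): c_0 = sigma^2 = 4, c_k = 0 for k >= 1.
Equations for k = 0, 1, 2 (AR order 2, c_2 = 0):
  (E0) gamma(0) = phi_1 gamma(1) + phi_2 gamma(2) + c_0
  (E1) gamma(1) = phi_1 gamma(0) + phi_2 gamma(1) + c_1
  (E2) gamma(2) = phi_1 gamma(1) + phi_2 gamma(0)
From (E1): gamma(1) = A gamma(0) + B with
  A = phi_1 / (1 - phi_2) = 0.506 / 0.758 = 0.667546,   B = c_1 / (1 - phi_2) = 0 / 0.758 = 0.
Insert (E2) into (E0): gamma(0) (1 - phi_2^2) = phi_1 (1 + phi_2) gamma(1) + c_0.
  phi_1 (1 + phi_2) = (0.506)(1.242) = 0.628452,   1 - phi_2^2 = 0.941436.
Replace gamma(1) by A gamma(0) + B and collect gamma(0):
  gamma(0) [0.941436 - (0.628452)(0.667546)] = c_0 = 4
  gamma(0) * 0.521915 = 4
  gamma(0) = 4 / 0.521915 = 7.664079.
  gamma(1) = A gamma(0) = (0.667546)(7.664079) = 5.116127.
  gamma(2) = phi_1 gamma(1) + phi_2 gamma(0) = (0.506)(5.116127) + (0.242)(7.664079) = 4.443467.
Therefore gamma(2) = 4.4435 (to 4 decimal places).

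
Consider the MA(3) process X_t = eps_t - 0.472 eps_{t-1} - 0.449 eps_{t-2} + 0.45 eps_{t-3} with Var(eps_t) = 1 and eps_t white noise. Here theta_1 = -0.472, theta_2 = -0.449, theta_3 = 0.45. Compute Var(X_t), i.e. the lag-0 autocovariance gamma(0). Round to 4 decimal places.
\gamma(0) = 1.6269

For an MA(q) process X_t = eps_t + sum_i theta_i eps_{t-i} with
Var(eps_t) = sigma^2, the variance is
  gamma(0) = sigma^2 * (1 + sum_i theta_i^2).
  sum_i theta_i^2 = (-0.472)^2 + (-0.449)^2 + (0.45)^2 = 0.222784 + 0.201601 + 0.2025 = 0.626885.
  gamma(0) = 1 * (1 + 0.626885) = 1 * 1.626885 = 1.626885, which rounds to 1.6269.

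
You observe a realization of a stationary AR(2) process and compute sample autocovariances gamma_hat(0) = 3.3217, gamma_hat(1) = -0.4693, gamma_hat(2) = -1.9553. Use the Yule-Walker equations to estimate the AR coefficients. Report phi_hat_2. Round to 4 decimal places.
\hat\phi_{2} = -0.6210

The Yule-Walker equations for an AR(p) process read, in matrix form,
  Gamma_p phi = r_p,   with   (Gamma_p)_{ij} = gamma(|i - j|),
                       (r_p)_i = gamma(i),   i,j = 1..p.
Substitute the sample gammas (Toeplitz matrix and right-hand side of size 2):
  Gamma_p = [[3.3217, -0.4693], [-0.4693, 3.3217]]
  r_p     = [-0.4693, -1.9553]
Written out:
  3.3217 phi_1 - 0.4693 phi_2 = -0.4693
  -0.4693 phi_1 + 3.3217 phi_2 = -1.9553
Solve by Cramer's rule:
  det = gamma(0)^2 - gamma(1)^2 = (3.3217)^2 - (-0.4693)^2 = 11.03369089 - 0.22024249 = 10.8134484
  phi_hat_1 = [gamma(1) gamma(0) - gamma(1) gamma(2)] / det = [(-0.4693)(3.3217) - (-0.4693)(-1.9553)] / 10.8134484 = -2.4764961 / 10.8134484 = -0.229
  phi_hat_2 = [gamma(0) gamma(2) - gamma(1)^2] / det = [(3.3217)(-1.9553) - (-0.4693)^2] / 10.8134484 = -6.7151625 / 10.8134484 = -0.621
So phi_hat = [-0.2290, -0.6210].
Therefore phi_hat_2 = -0.6210.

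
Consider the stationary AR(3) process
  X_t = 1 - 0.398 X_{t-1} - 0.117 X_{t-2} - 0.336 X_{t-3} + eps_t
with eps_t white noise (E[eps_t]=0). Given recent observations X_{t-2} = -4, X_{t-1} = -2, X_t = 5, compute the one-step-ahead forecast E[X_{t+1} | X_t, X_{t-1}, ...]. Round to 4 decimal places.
E[X_{t+1} \mid \mathcal F_t] = 0.5880

For an AR(p) model X_t = c + sum_i phi_i X_{t-i} + eps_t, the
one-step-ahead conditional mean is
  E[X_{t+1} | X_t, ...] = c + sum_i phi_i X_{t+1-i}.
Substitute known values:
  E[X_{t+1} | ...] = 1 + (-0.398) * (5) + (-0.117) * (-2) + (-0.336) * (-4)
                   = 0.5880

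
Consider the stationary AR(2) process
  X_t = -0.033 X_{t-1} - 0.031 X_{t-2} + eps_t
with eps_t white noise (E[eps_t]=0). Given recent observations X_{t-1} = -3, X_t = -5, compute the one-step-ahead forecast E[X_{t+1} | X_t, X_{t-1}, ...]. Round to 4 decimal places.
E[X_{t+1} \mid \mathcal F_t] = 0.2580

For an AR(p) model X_t = c + sum_i phi_i X_{t-i} + eps_t, the
one-step-ahead conditional mean is
  E[X_{t+1} | X_t, ...] = c + sum_i phi_i X_{t+1-i}.
Substitute known values:
  E[X_{t+1} | ...] = (-0.033) * (-5) + (-0.031) * (-3)
                   = 0.2580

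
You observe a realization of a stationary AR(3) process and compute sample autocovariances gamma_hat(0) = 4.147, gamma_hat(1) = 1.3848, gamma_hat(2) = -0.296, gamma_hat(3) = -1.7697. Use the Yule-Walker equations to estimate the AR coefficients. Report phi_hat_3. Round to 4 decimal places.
\hat\phi_{3} = -0.3870

The Yule-Walker equations for an AR(p) process read, in matrix form,
  Gamma_p phi = r_p,   with   (Gamma_p)_{ij} = gamma(|i - j|),
                       (r_p)_i = gamma(i),   i,j = 1..p.
Substitute the sample gammas (Toeplitz matrix and right-hand side of size 3):
  Gamma_p = [[4.147, 1.3848, -0.296], [1.3848, 4.147, 1.3848], [-0.296, 1.3848, 4.147]]
  r_p     = [1.3848, -0.296, -1.7697]
Written out (R1..R3):
  (R1) 4.147 phi_1 + 1.3848 phi_2 - 0.296 phi_3 = 1.3848
  (R2) 1.3848 phi_1 + 4.147 phi_2 + 1.3848 phi_3 = -0.296
  (R3) -0.296 phi_1 + 1.3848 phi_2 + 4.147 phi_3 = -1.7697
Gaussian elimination:
  R2 <- R2 - (1.3848/4.147) R1 = R2 - (0.333928) R1:  3.684576 phi_2 + 1.483643 phi_3 = -0.758424
  R3 <- R3 - (-0.296/4.147) R1 = R3 - (-0.071377) R1:  1.483643 phi_2 + 4.125872 phi_3 = -1.670857
  R3 <- R3 - (1.483643/3.684576) R2 = R3 - (0.402663) R2:  3.528464 phi_3 = -1.365468
Back-substitution:
  phi_hat_3 = -1.365468 / 3.528464 = -0.386987
  phi_hat_2 = (-0.758424 - (1.483643)(-0.386987)) / 3.684576 = -0.050012
  phi_hat_1 = (1.3848 - (1.3848)(-0.050012) - (-0.296)(-0.386987)) / 4.147 = 0.323007
So phi_hat = [0.3230, -0.0500, -0.3870].
Therefore phi_hat_3 = -0.3870.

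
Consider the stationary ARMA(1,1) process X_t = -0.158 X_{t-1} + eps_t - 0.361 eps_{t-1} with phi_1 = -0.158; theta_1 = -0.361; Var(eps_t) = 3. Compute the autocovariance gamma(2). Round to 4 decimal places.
\gamma(2) = 0.2667

Multiply the model equation by X_{t-k} and take expectations. With theta_0 = psi_0 = 1 and psi_j the MA(infinity) weights, this gives
  gamma(k) - sum_i phi_i gamma(k-i) = c_k,
  c_k = sigma^2 * sum_{j=k..q} theta_j psi_{j-k}   (c_k = 0 for k > q),
using gamma(-m) = gamma(m).
psi-weights needed (psi_j = theta_j + sum_i phi_i psi_{j-i}):
  psi_1 = theta_1 + phi_1 = -0.361 + (-0.158) = -0.519
Right-hand sides:
  c_0 = sigma^2 (1 + theta_1 psi_1) = 3 * (1 + (-0.361)(-0.519)) = 3 * 1.187359 = 3.562077
  c_1 = sigma^2 theta_1 = 3 * (-0.361) = -1.083
  c_2 = 0
Equations for k = 0 and k = 1 (AR order 1):
  gamma(0) = phi_1 gamma(1) + c_0
  gamma(1) = phi_1 gamma(0) + c_1
Substituting the second into the first: gamma(0) (1 - phi_1^2) = c_0 + phi_1 c_1, so
  gamma(0) = (c_0 + phi_1 c_1) / (1 - phi_1^2) = (3.562077 + (-0.158)(-1.083)) / (1 - (-0.158)^2) = 3.733191 / 0.975036 = 3.828772.
  gamma(1) = phi_1 gamma(0) + c_1 = (-0.158)(3.828772) + (-1.083) = -1.687946.
For k = 2 (> q): gamma(2) = phi_1 gamma(1) = (-0.158)(-1.687946) = 0.266695.
Therefore gamma(2) = 0.2667 (to 4 decimal places).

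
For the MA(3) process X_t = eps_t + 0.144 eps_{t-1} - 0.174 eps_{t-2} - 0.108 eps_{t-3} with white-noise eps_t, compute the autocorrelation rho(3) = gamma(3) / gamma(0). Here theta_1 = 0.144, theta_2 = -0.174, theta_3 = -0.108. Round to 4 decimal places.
\rho(3) = -0.1016

For an MA(q) process with theta_0 = 1, the autocovariance is
  gamma(k) = sigma^2 * sum_{i=0..q-k} theta_i * theta_{i+k},
and rho(k) = gamma(k) / gamma(0). Sigma^2 cancels.
  numerator   = (1)*(-0.108) = -0.108.
  denominator = (1)^2 + (0.144)^2 + (-0.174)^2 + (-0.108)^2 = 1.062676.
  rho(3) = -0.108 / 1.062676 = -0.1016.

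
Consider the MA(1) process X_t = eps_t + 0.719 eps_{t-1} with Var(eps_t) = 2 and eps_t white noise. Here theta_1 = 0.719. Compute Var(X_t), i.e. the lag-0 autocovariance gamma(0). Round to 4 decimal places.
\gamma(0) = 3.0339

For an MA(q) process X_t = eps_t + sum_i theta_i eps_{t-i} with
Var(eps_t) = sigma^2, the variance is
  gamma(0) = sigma^2 * (1 + sum_i theta_i^2).
  sum_i theta_i^2 = (0.719)^2 = 0.516961.
  gamma(0) = 2 * (1 + 0.516961) = 2 * 1.516961 = 3.033922, which rounds to 3.0339.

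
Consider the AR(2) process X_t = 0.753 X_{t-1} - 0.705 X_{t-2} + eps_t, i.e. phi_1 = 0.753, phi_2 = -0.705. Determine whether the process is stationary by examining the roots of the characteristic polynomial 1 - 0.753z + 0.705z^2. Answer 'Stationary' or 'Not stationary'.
\text{Stationary}

The AR(p) characteristic polynomial is P(z) = 1 - 0.753z + 0.705z^2.
Stationarity requires all roots to lie outside the unit circle, i.e. |z| > 1 for every root.
Set 1 + (-0.753) z + (0.705) z^2 = 0, i.e. a z^2 + b z + c = 0 with a = 0.705, b = -0.753, c = 1.
Discriminant D = b^2 - 4ac = (-0.753)^2 - 4*(0.705)*1 = 0.567009 - (2.82) = -2.252991.
D < 0, so the roots are the complex-conjugate pair z = (-b +/- i sqrt(-D)) / (2a) = 0.534 +/- 1.0645i.
For a conjugate pair |z|^2 = z * conj(z) = (product of roots) = c/a = 1/(0.705) = 1.41844, so |z| = sqrt(1.41844) = 1.191 for both roots.
Moduli of all roots: 1.1910, 1.1910.
All moduli strictly greater than 1? Yes.
Verdict: Stationary.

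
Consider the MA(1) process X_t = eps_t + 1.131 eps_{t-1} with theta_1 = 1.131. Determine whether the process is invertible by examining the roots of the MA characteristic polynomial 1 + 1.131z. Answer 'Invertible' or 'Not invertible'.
\text{Not invertible}

The MA(q) characteristic polynomial is P(z) = 1 + 1.131z.
Invertibility requires all roots to lie outside the unit circle, i.e. |z| > 1 for every root.
This is linear in z: 1 + (1.131) z = 0  =>  z = -1/(1.131) = -0.884173,  |z| = 0.884173.
Moduli of all roots: 0.8842.
All moduli strictly greater than 1? No.
Verdict: Not invertible.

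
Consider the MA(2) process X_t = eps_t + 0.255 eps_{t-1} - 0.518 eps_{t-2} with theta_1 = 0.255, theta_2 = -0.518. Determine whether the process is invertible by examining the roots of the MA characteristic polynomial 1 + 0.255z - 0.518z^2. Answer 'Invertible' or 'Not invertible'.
\text{Invertible}

The MA(q) characteristic polynomial is P(z) = 1 + 0.255z - 0.518z^2.
Invertibility requires all roots to lie outside the unit circle, i.e. |z| > 1 for every root.
Set 1 + (0.255) z + (-0.518) z^2 = 0, i.e. a z^2 + b z + c = 0 with a = -0.518, b = 0.255, c = 1.
Discriminant D = b^2 - 4ac = (0.255)^2 - 4*(-0.518)*1 = 0.065025 - (-2.072) = 2.137025.
D >= 0, so the roots are real: z = (-b +/- sqrt(D)) / (2a) = (-0.255 +/- 1.461857) / (-1.036).
  z_1 = (-0.255 + 1.461857) / (-1.036) = -1.1649,   |z_1| = 1.1649.
  z_2 = (-0.255 - 1.461857) / (-1.036) = 1.6572,   |z_2| = 1.6572.
Moduli of all roots: 1.1649, 1.6572.
All moduli strictly greater than 1? Yes.
Verdict: Invertible.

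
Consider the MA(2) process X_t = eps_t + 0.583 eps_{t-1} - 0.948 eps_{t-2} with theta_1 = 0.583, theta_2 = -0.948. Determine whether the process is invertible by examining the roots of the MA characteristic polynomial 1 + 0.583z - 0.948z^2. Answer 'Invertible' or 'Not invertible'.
\text{Not invertible}

The MA(q) characteristic polynomial is P(z) = 1 + 0.583z - 0.948z^2.
Invertibility requires all roots to lie outside the unit circle, i.e. |z| > 1 for every root.
Set 1 + (0.583) z + (-0.948) z^2 = 0, i.e. a z^2 + b z + c = 0 with a = -0.948, b = 0.583, c = 1.
Discriminant D = b^2 - 4ac = (0.583)^2 - 4*(-0.948)*1 = 0.339889 - (-3.792) = 4.131889.
D >= 0, so the roots are real: z = (-b +/- sqrt(D)) / (2a) = (-0.583 +/- 2.032705) / (-1.896).
  z_1 = (-0.583 + 2.032705) / (-1.896) = -0.7646,   |z_1| = 0.7646.
  z_2 = (-0.583 - 2.032705) / (-1.896) = 1.3796,   |z_2| = 1.3796.
Moduli of all roots: 0.7646, 1.3796.
All moduli strictly greater than 1? No.
Verdict: Not invertible.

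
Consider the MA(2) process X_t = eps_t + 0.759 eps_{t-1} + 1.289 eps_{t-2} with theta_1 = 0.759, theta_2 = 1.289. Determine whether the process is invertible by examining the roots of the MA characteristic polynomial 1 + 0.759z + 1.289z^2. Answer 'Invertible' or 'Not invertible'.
\text{Not invertible}

The MA(q) characteristic polynomial is P(z) = 1 + 0.759z + 1.289z^2.
Invertibility requires all roots to lie outside the unit circle, i.e. |z| > 1 for every root.
Set 1 + (0.759) z + (1.289) z^2 = 0, i.e. a z^2 + b z + c = 0 with a = 1.289, b = 0.759, c = 1.
Discriminant D = b^2 - 4ac = (0.759)^2 - 4*(1.289)*1 = 0.576081 - (5.156) = -4.579919.
D < 0, so the roots are the complex-conjugate pair z = (-b +/- i sqrt(-D)) / (2a) = -0.2944 +/- 0.8301i.
For a conjugate pair |z|^2 = z * conj(z) = (product of roots) = c/a = 1/(1.289) = 0.775795, so |z| = sqrt(0.775795) = 0.8808 for both roots.
Moduli of all roots: 0.8808, 0.8808.
All moduli strictly greater than 1? No.
Verdict: Not invertible.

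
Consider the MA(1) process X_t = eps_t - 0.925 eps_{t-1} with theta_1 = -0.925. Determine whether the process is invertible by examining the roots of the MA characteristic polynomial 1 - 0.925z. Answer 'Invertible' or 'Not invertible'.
\text{Invertible}

The MA(q) characteristic polynomial is P(z) = 1 - 0.925z.
Invertibility requires all roots to lie outside the unit circle, i.e. |z| > 1 for every root.
This is linear in z: 1 + (-0.925) z = 0  =>  z = -1/(-0.925) = 1.081081,  |z| = 1.081081.
Moduli of all roots: 1.0811.
All moduli strictly greater than 1? Yes.
Verdict: Invertible.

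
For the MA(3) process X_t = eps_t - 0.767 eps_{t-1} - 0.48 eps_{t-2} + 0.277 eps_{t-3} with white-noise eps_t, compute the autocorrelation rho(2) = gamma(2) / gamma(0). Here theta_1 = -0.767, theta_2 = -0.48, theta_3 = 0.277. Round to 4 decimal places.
\rho(2) = -0.3653

For an MA(q) process with theta_0 = 1, the autocovariance is
  gamma(k) = sigma^2 * sum_{i=0..q-k} theta_i * theta_{i+k},
and rho(k) = gamma(k) / gamma(0). Sigma^2 cancels.
  numerator   = (1)*(-0.48) + (-0.767)*(0.277) = -0.692459.
  denominator = (1)^2 + (-0.767)^2 + (-0.48)^2 + (0.277)^2 = 1.895418.
  rho(2) = -0.692459 / 1.895418 = -0.3653.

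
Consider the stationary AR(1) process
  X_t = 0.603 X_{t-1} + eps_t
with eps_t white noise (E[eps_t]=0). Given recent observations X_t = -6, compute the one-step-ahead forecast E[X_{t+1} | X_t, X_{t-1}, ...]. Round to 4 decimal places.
E[X_{t+1} \mid \mathcal F_t] = -3.6180

For an AR(p) model X_t = c + sum_i phi_i X_{t-i} + eps_t, the
one-step-ahead conditional mean is
  E[X_{t+1} | X_t, ...] = c + sum_i phi_i X_{t+1-i}.
Substitute known values:
  E[X_{t+1} | ...] = (0.603) * (-6)
                   = -3.6180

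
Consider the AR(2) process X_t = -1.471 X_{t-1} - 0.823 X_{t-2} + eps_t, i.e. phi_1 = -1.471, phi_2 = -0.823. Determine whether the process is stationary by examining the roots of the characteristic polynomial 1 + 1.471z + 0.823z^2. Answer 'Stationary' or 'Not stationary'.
\text{Stationary}

The AR(p) characteristic polynomial is P(z) = 1 + 1.471z + 0.823z^2.
Stationarity requires all roots to lie outside the unit circle, i.e. |z| > 1 for every root.
Set 1 + (1.471) z + (0.823) z^2 = 0, i.e. a z^2 + b z + c = 0 with a = 0.823, b = 1.471, c = 1.
Discriminant D = b^2 - 4ac = (1.471)^2 - 4*(0.823)*1 = 2.163841 - (3.292) = -1.128159.
D < 0, so the roots are the complex-conjugate pair z = (-b +/- i sqrt(-D)) / (2a) = -0.8937 +/- 0.6453i.
For a conjugate pair |z|^2 = z * conj(z) = (product of roots) = c/a = 1/(0.823) = 1.215067, so |z| = sqrt(1.215067) = 1.1023 for both roots.
Moduli of all roots: 1.1023, 1.1023.
All moduli strictly greater than 1? Yes.
Verdict: Stationary.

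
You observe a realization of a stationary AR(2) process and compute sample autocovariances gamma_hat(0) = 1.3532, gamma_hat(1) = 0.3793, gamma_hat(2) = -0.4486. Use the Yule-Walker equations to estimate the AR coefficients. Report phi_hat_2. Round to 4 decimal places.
\hat\phi_{2} = -0.4450

The Yule-Walker equations for an AR(p) process read, in matrix form,
  Gamma_p phi = r_p,   with   (Gamma_p)_{ij} = gamma(|i - j|),
                       (r_p)_i = gamma(i),   i,j = 1..p.
Substitute the sample gammas (Toeplitz matrix and right-hand side of size 2):
  Gamma_p = [[1.3532, 0.3793], [0.3793, 1.3532]]
  r_p     = [0.3793, -0.4486]
Written out:
  1.3532 phi_1 + 0.3793 phi_2 = 0.3793
  0.3793 phi_1 + 1.3532 phi_2 = -0.4486
Solve by Cramer's rule:
  det = gamma(0)^2 - gamma(1)^2 = (1.3532)^2 - (0.3793)^2 = 1.83115024 - 0.14386849 = 1.68728175
  phi_hat_1 = [gamma(1) gamma(0) - gamma(1) gamma(2)] / det = [(0.3793)(1.3532) - (0.3793)(-0.4486)] / 1.68728175 = 0.68342274 / 1.68728175 = 0.405
  phi_hat_2 = [gamma(0) gamma(2) - gamma(1)^2] / det = [(1.3532)(-0.4486) - (0.3793)^2] / 1.68728175 = -0.75091401 / 1.68728175 = -0.445
So phi_hat = [0.4050, -0.4450].
Therefore phi_hat_2 = -0.4450.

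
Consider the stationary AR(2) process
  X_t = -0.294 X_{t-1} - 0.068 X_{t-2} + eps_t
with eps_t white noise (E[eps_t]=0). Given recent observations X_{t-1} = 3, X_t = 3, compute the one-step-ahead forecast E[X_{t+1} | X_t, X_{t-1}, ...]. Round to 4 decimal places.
E[X_{t+1} \mid \mathcal F_t] = -1.0860

For an AR(p) model X_t = c + sum_i phi_i X_{t-i} + eps_t, the
one-step-ahead conditional mean is
  E[X_{t+1} | X_t, ...] = c + sum_i phi_i X_{t+1-i}.
Substitute known values:
  E[X_{t+1} | ...] = (-0.294) * (3) + (-0.068) * (3)
                   = -1.0860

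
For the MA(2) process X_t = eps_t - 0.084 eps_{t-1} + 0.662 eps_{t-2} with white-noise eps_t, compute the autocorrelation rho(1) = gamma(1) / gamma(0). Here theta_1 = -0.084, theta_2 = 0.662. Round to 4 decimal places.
\rho(1) = -0.0966

For an MA(q) process with theta_0 = 1, the autocovariance is
  gamma(k) = sigma^2 * sum_{i=0..q-k} theta_i * theta_{i+k},
and rho(k) = gamma(k) / gamma(0). Sigma^2 cancels.
  numerator   = (1)*(-0.084) + (-0.084)*(0.662) = -0.139608.
  denominator = (1)^2 + (-0.084)^2 + (0.662)^2 = 1.4453.
  rho(1) = -0.139608 / 1.4453 = -0.0966.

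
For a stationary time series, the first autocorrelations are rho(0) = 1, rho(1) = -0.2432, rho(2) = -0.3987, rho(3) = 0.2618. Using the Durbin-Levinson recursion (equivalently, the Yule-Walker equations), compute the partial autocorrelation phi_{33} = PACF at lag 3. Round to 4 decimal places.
\phi_{33} = -0.0010

The PACF at lag k is phi_{kk}, the last component of the solution
to the Yule-Walker system G_k phi = r_k where
  (G_k)_{ij} = rho(|i - j|), (r_k)_i = rho(i), i,j = 1..k.
Equivalently, Durbin-Levinson gives phi_{kk} iteratively:
  phi_{11} = rho(1)
  phi_{kk} = [rho(k) - sum_{j=1..k-1} phi_{k-1,j} rho(k-j)]
            / [1 - sum_{j=1..k-1} phi_{k-1,j} rho(j)],
  phi_{k,j} = phi_{k-1,j} - phi_{kk} phi_{k-1,k-j},  j = 1..k-1.
Step k = 1:
  phi_11 = rho(1) = -0.2432.
Step k = 2:
  phi_22 = [rho(2) - phi_11 rho(1)] / [1 - phi_11 rho(1)] = [-0.3987 - (-0.2432)(-0.2432)] / [1 - (-0.2432)(-0.2432)]
         = -0.45784624 / 0.94085376 = -0.486628.
  Update: phi_21 = phi_11 - phi_22 phi_11 = -0.2432 - (-0.486628)(-0.2432) = -0.361548.
Step k = 3:
  phi_33 = [rho(3) - phi_21 rho(2) - phi_22 rho(1)] / [1 - phi_21 rho(1) - phi_22 rho(2)]
    numerator   = 0.2618 - (-0.361548)(-0.3987) - (-0.486628)(-0.2432) = -0.00069725
    denominator = 1 - (-0.361548)(-0.2432) - (-0.486628)(-0.3987) = 0.71805274
  phi_33 = -0.00069725 / 0.71805274 = -0.001.
Therefore phi_{33} = -0.0010.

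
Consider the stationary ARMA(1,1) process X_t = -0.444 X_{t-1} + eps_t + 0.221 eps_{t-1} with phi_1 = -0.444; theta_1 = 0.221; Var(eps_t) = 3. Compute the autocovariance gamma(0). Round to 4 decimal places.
\gamma(0) = 3.1858

Multiply the model equation by X_{t-k} and take expectations. With theta_0 = psi_0 = 1 and psi_j the MA(infinity) weights, this gives
  gamma(k) - sum_i phi_i gamma(k-i) = c_k,
  c_k = sigma^2 * sum_{j=k..q} theta_j psi_{j-k}   (c_k = 0 for k > q),
using gamma(-m) = gamma(m).
psi-weights needed (psi_j = theta_j + sum_i phi_i psi_{j-i}):
  psi_1 = theta_1 + phi_1 = 0.221 + (-0.444) = -0.223
Right-hand sides:
  c_0 = sigma^2 (1 + theta_1 psi_1) = 3 * (1 + (0.221)(-0.223)) = 3 * 0.950717 = 2.852151
  c_1 = sigma^2 theta_1 = 3 * (0.221) = 0.663
  c_2 = 0
Equations for k = 0 and k = 1 (AR order 1):
  gamma(0) = phi_1 gamma(1) + c_0
  gamma(1) = phi_1 gamma(0) + c_1
Substituting the second into the first: gamma(0) (1 - phi_1^2) = c_0 + phi_1 c_1, so
  gamma(0) = (c_0 + phi_1 c_1) / (1 - phi_1^2) = (2.852151 + (-0.444)(0.663)) / (1 - (-0.444)^2) = 2.557779 / 0.802864 = 3.185819.
Therefore gamma(0) = 3.1858 (to 4 decimal places).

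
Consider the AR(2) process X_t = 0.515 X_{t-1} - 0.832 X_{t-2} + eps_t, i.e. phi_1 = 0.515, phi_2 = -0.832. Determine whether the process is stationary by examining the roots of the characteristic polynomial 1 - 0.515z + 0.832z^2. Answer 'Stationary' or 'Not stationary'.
\text{Stationary}

The AR(p) characteristic polynomial is P(z) = 1 - 0.515z + 0.832z^2.
Stationarity requires all roots to lie outside the unit circle, i.e. |z| > 1 for every root.
Set 1 + (-0.515) z + (0.832) z^2 = 0, i.e. a z^2 + b z + c = 0 with a = 0.832, b = -0.515, c = 1.
Discriminant D = b^2 - 4ac = (-0.515)^2 - 4*(0.832)*1 = 0.265225 - (3.328) = -3.062775.
D < 0, so the roots are the complex-conjugate pair z = (-b +/- i sqrt(-D)) / (2a) = 0.3095 +/- 1.0517i.
For a conjugate pair |z|^2 = z * conj(z) = (product of roots) = c/a = 1/(0.832) = 1.201923, so |z| = sqrt(1.201923) = 1.0963 for both roots.
Moduli of all roots: 1.0963, 1.0963.
All moduli strictly greater than 1? Yes.
Verdict: Stationary.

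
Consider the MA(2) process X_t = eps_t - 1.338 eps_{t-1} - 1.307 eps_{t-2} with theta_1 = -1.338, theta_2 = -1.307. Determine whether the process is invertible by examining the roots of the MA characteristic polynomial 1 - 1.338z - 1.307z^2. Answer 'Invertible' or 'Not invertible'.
\text{Not invertible}

The MA(q) characteristic polynomial is P(z) = 1 - 1.338z - 1.307z^2.
Invertibility requires all roots to lie outside the unit circle, i.e. |z| > 1 for every root.
Set 1 + (-1.338) z + (-1.307) z^2 = 0, i.e. a z^2 + b z + c = 0 with a = -1.307, b = -1.338, c = 1.
Discriminant D = b^2 - 4ac = (-1.338)^2 - 4*(-1.307)*1 = 1.790244 - (-5.228) = 7.018244.
D >= 0, so the roots are real: z = (-b +/- sqrt(D)) / (2a) = (1.338 +/- 2.649197) / (-2.614).
  z_1 = (1.338 + 2.649197) / (-2.614) = -1.5253,   |z_1| = 1.5253.
  z_2 = (1.338 - 2.649197) / (-2.614) = 0.5016,   |z_2| = 0.5016.
Moduli of all roots: 1.5253, 0.5016.
All moduli strictly greater than 1? No.
Verdict: Not invertible.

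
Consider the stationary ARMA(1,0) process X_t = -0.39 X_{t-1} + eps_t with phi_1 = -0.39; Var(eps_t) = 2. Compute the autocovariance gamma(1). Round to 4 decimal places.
\gamma(1) = -0.9199

Multiply the model equation by X_{t-k} and take expectations. With theta_0 = psi_0 = 1 and psi_j the MA(infinity) weights, this gives
  gamma(k) - sum_i phi_i gamma(k-i) = c_k,
  c_k = sigma^2 * sum_{j=k..q} theta_j psi_{j-k}   (c_k = 0 for k > q),
using gamma(-m) = gamma(m).
Pure AR (q = 0): c_0 = sigma^2 = 2, c_k = 0 for k >= 1.
Equations for k = 0 and k = 1 (AR order 1):
  gamma(0) = phi_1 gamma(1) + c_0
  gamma(1) = phi_1 gamma(0) + c_1
Substituting the second into the first: gamma(0) (1 - phi_1^2) = c_0 + phi_1 c_1, so
  gamma(0) = c_0 / (1 - phi_1^2) = 2 / (1 - (-0.39)^2) = 2 / 0.8479 = 2.358769.
  gamma(1) = phi_1 gamma(0) = (-0.39)(2.358769) = -0.91992.
Therefore gamma(1) = -0.9199 (to 4 decimal places).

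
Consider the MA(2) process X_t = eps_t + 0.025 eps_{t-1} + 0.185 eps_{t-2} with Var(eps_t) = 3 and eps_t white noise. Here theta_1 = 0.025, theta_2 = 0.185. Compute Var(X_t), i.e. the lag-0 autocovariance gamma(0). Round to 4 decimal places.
\gamma(0) = 3.1046

For an MA(q) process X_t = eps_t + sum_i theta_i eps_{t-i} with
Var(eps_t) = sigma^2, the variance is
  gamma(0) = sigma^2 * (1 + sum_i theta_i^2).
  sum_i theta_i^2 = (0.025)^2 + (0.185)^2 = 0.000625 + 0.034225 = 0.03485.
  gamma(0) = 3 * (1 + 0.03485) = 3 * 1.03485 = 3.10455, which rounds to 3.1046.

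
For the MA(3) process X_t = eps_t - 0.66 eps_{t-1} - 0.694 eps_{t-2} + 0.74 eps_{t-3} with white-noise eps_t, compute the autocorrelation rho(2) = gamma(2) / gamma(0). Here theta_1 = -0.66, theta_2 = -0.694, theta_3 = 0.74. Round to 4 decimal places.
\rho(2) = -0.4797

For an MA(q) process with theta_0 = 1, the autocovariance is
  gamma(k) = sigma^2 * sum_{i=0..q-k} theta_i * theta_{i+k},
and rho(k) = gamma(k) / gamma(0). Sigma^2 cancels.
  numerator   = (1)*(-0.694) + (-0.66)*(0.74) = -1.1824.
  denominator = (1)^2 + (-0.66)^2 + (-0.694)^2 + (0.74)^2 = 2.464836.
  rho(2) = -1.1824 / 2.464836 = -0.4797.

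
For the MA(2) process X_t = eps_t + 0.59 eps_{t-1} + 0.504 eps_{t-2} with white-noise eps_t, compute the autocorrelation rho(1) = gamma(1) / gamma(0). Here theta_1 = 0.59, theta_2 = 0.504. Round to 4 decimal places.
\rho(1) = 0.5539

For an MA(q) process with theta_0 = 1, the autocovariance is
  gamma(k) = sigma^2 * sum_{i=0..q-k} theta_i * theta_{i+k},
and rho(k) = gamma(k) / gamma(0). Sigma^2 cancels.
  numerator   = (1)*(0.59) + (0.59)*(0.504) = 0.88736.
  denominator = (1)^2 + (0.59)^2 + (0.504)^2 = 1.602116.
  rho(1) = 0.88736 / 1.602116 = 0.5539.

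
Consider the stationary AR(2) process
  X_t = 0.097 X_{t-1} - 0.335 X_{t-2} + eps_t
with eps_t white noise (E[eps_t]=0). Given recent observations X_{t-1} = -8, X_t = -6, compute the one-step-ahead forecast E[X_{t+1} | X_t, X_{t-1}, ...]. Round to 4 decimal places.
E[X_{t+1} \mid \mathcal F_t] = 2.0980

For an AR(p) model X_t = c + sum_i phi_i X_{t-i} + eps_t, the
one-step-ahead conditional mean is
  E[X_{t+1} | X_t, ...] = c + sum_i phi_i X_{t+1-i}.
Substitute known values:
  E[X_{t+1} | ...] = (0.097) * (-6) + (-0.335) * (-8)
                   = 2.0980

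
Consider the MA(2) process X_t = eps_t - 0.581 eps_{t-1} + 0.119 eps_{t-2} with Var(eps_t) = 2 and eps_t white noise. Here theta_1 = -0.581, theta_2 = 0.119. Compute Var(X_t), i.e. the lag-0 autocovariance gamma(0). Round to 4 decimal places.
\gamma(0) = 2.7034

For an MA(q) process X_t = eps_t + sum_i theta_i eps_{t-i} with
Var(eps_t) = sigma^2, the variance is
  gamma(0) = sigma^2 * (1 + sum_i theta_i^2).
  sum_i theta_i^2 = (-0.581)^2 + (0.119)^2 = 0.337561 + 0.014161 = 0.351722.
  gamma(0) = 2 * (1 + 0.351722) = 2 * 1.351722 = 2.703444, which rounds to 2.7034.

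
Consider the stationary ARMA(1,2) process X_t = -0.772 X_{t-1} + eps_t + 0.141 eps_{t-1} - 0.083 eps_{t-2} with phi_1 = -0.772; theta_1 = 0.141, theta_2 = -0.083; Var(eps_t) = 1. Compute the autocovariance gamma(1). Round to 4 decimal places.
\gamma(1) = -1.1981

Multiply the model equation by X_{t-k} and take expectations. With theta_0 = psi_0 = 1 and psi_j the MA(infinity) weights, this gives
  gamma(k) - sum_i phi_i gamma(k-i) = c_k,
  c_k = sigma^2 * sum_{j=k..q} theta_j psi_{j-k}   (c_k = 0 for k > q),
using gamma(-m) = gamma(m).
psi-weights needed (psi_j = theta_j + sum_i phi_i psi_{j-i}):
  psi_1 = theta_1 + phi_1 = 0.141 + (-0.772) = -0.631
  psi_2 = theta_2 + phi_1 psi_1 = -0.083 + (-0.772)(-0.631) = 0.404132
Right-hand sides:
  c_0 = sigma^2 (1 + theta_1 psi_1 + theta_2 psi_2) = 1 * (1 + (0.141)(-0.631) + (-0.083)(0.404132)) = 1 * 0.877486 = 0.877486
  c_1 = sigma^2 (theta_1 + theta_2 psi_1) = 1 * (0.141 + (-0.083)(-0.631)) = 0.193373
  c_2 = sigma^2 theta_2 = 1 * (-0.083) = -0.083
Equations for k = 0 and k = 1 (AR order 1):
  gamma(0) = phi_1 gamma(1) + c_0
  gamma(1) = phi_1 gamma(0) + c_1
Substituting the second into the first: gamma(0) (1 - phi_1^2) = c_0 + phi_1 c_1, so
  gamma(0) = (c_0 + phi_1 c_1) / (1 - phi_1^2) = (0.877486 + (-0.772)(0.193373)) / (1 - (-0.772)^2) = 0.728202 / 0.404016 = 1.802409.
  gamma(1) = phi_1 gamma(0) + c_1 = (-0.772)(1.802409) + (0.193373) = -1.198087.
Therefore gamma(1) = -1.1981 (to 4 decimal places).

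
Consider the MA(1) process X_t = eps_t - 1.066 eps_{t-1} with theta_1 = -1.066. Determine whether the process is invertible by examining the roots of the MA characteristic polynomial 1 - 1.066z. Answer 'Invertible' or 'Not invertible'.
\text{Not invertible}

The MA(q) characteristic polynomial is P(z) = 1 - 1.066z.
Invertibility requires all roots to lie outside the unit circle, i.e. |z| > 1 for every root.
This is linear in z: 1 + (-1.066) z = 0  =>  z = -1/(-1.066) = 0.938086,  |z| = 0.938086.
Moduli of all roots: 0.9381.
All moduli strictly greater than 1? No.
Verdict: Not invertible.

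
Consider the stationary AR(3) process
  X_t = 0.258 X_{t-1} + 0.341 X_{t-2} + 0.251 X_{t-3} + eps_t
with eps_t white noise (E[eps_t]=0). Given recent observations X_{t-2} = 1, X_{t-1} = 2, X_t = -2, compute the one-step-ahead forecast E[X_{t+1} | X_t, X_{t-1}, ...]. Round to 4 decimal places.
E[X_{t+1} \mid \mathcal F_t] = 0.4170

For an AR(p) model X_t = c + sum_i phi_i X_{t-i} + eps_t, the
one-step-ahead conditional mean is
  E[X_{t+1} | X_t, ...] = c + sum_i phi_i X_{t+1-i}.
Substitute known values:
  E[X_{t+1} | ...] = (0.258) * (-2) + (0.341) * (2) + (0.251) * (1)
                   = 0.4170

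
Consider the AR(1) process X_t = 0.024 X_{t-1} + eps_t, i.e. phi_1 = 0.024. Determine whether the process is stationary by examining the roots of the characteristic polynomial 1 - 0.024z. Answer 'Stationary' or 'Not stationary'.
\text{Stationary}

The AR(p) characteristic polynomial is P(z) = 1 - 0.024z.
Stationarity requires all roots to lie outside the unit circle, i.e. |z| > 1 for every root.
This is linear in z: 1 + (-0.024) z = 0  =>  z = -1/(-0.024) = 41.666667,  |z| = 41.666667.
Moduli of all roots: 41.6667.
All moduli strictly greater than 1? Yes.
Verdict: Stationary.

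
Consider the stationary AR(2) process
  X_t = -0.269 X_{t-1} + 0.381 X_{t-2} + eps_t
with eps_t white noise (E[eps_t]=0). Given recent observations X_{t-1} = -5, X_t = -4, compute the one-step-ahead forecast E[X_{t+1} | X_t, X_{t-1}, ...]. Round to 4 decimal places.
E[X_{t+1} \mid \mathcal F_t] = -0.8290

For an AR(p) model X_t = c + sum_i phi_i X_{t-i} + eps_t, the
one-step-ahead conditional mean is
  E[X_{t+1} | X_t, ...] = c + sum_i phi_i X_{t+1-i}.
Substitute known values:
  E[X_{t+1} | ...] = (-0.269) * (-4) + (0.381) * (-5)
                   = -0.8290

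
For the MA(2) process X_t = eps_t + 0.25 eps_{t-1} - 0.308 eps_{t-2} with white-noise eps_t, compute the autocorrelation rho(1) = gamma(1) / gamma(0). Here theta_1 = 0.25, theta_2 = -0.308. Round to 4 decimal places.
\rho(1) = 0.1495

For an MA(q) process with theta_0 = 1, the autocovariance is
  gamma(k) = sigma^2 * sum_{i=0..q-k} theta_i * theta_{i+k},
and rho(k) = gamma(k) / gamma(0). Sigma^2 cancels.
  numerator   = (1)*(0.25) + (0.25)*(-0.308) = 0.173.
  denominator = (1)^2 + (0.25)^2 + (-0.308)^2 = 1.157364.
  rho(1) = 0.173 / 1.157364 = 0.1495.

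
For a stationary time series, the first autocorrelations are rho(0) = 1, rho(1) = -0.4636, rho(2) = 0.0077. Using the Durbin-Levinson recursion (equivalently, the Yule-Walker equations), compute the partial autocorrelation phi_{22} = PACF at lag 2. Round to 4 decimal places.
\phi_{22} = -0.2640

The PACF at lag k is phi_{kk}, the last component of the solution
to the Yule-Walker system G_k phi = r_k where
  (G_k)_{ij} = rho(|i - j|), (r_k)_i = rho(i), i,j = 1..k.
Equivalently, Durbin-Levinson gives phi_{kk} iteratively:
  phi_{11} = rho(1)
  phi_{kk} = [rho(k) - sum_{j=1..k-1} phi_{k-1,j} rho(k-j)]
            / [1 - sum_{j=1..k-1} phi_{k-1,j} rho(j)],
  phi_{k,j} = phi_{k-1,j} - phi_{kk} phi_{k-1,k-j},  j = 1..k-1.
Step k = 1:
  phi_11 = rho(1) = -0.4636.
Step k = 2:
  phi_22 = [rho(2) - phi_11 rho(1)] / [1 - phi_11 rho(1)] = [0.0077 - (-0.4636)(-0.4636)] / [1 - (-0.4636)(-0.4636)]
         = -0.20722496 / 0.78507504 = -0.264.
Therefore phi_{22} = -0.2640.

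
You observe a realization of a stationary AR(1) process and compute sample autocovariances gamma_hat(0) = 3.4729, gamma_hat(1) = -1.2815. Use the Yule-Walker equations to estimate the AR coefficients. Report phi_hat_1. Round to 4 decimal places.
\hat\phi_{1} = -0.3690

The Yule-Walker equations for an AR(p) process read, in matrix form,
  Gamma_p phi = r_p,   with   (Gamma_p)_{ij} = gamma(|i - j|),
                       (r_p)_i = gamma(i),   i,j = 1..p.
Substitute the sample gammas (Toeplitz matrix and right-hand side of size 1):
  Gamma_p = [[3.4729]]
  r_p     = [-1.2815]
With p = 1 this is the single equation gamma(0) phi_1 = gamma(1):
  phi_hat_1 = gamma(1) / gamma(0) = -1.2815 / 3.4729 = -0.3690.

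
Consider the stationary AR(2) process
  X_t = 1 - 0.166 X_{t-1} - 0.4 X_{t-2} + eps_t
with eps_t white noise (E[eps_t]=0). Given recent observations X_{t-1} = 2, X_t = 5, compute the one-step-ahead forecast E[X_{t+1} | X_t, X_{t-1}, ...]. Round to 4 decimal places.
E[X_{t+1} \mid \mathcal F_t] = -0.6300

For an AR(p) model X_t = c + sum_i phi_i X_{t-i} + eps_t, the
one-step-ahead conditional mean is
  E[X_{t+1} | X_t, ...] = c + sum_i phi_i X_{t+1-i}.
Substitute known values:
  E[X_{t+1} | ...] = 1 + (-0.166) * (5) + (-0.4) * (2)
                   = -0.6300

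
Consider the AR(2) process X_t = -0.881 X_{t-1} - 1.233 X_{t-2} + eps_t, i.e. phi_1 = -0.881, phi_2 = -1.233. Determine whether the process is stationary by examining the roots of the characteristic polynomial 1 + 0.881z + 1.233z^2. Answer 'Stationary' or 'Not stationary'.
\text{Not stationary}

The AR(p) characteristic polynomial is P(z) = 1 + 0.881z + 1.233z^2.
Stationarity requires all roots to lie outside the unit circle, i.e. |z| > 1 for every root.
Set 1 + (0.881) z + (1.233) z^2 = 0, i.e. a z^2 + b z + c = 0 with a = 1.233, b = 0.881, c = 1.
Discriminant D = b^2 - 4ac = (0.881)^2 - 4*(1.233)*1 = 0.776161 - (4.932) = -4.155839.
D < 0, so the roots are the complex-conjugate pair z = (-b +/- i sqrt(-D)) / (2a) = -0.3573 +/- 0.8267i.
For a conjugate pair |z|^2 = z * conj(z) = (product of roots) = c/a = 1/(1.233) = 0.81103, so |z| = sqrt(0.81103) = 0.9006 for both roots.
Moduli of all roots: 0.9006, 0.9006.
All moduli strictly greater than 1? No.
Verdict: Not stationary.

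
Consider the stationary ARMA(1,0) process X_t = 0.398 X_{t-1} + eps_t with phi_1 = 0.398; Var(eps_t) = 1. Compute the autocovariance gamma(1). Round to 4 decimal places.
\gamma(1) = 0.4729

Multiply the model equation by X_{t-k} and take expectations. With theta_0 = psi_0 = 1 and psi_j the MA(infinity) weights, this gives
  gamma(k) - sum_i phi_i gamma(k-i) = c_k,
  c_k = sigma^2 * sum_{j=k..q} theta_j psi_{j-k}   (c_k = 0 for k > q),
using gamma(-m) = gamma(m).
Pure AR (q = 0): c_0 = sigma^2 = 1, c_k = 0 for k >= 1.
Equations for k = 0 and k = 1 (AR order 1):
  gamma(0) = phi_1 gamma(1) + c_0
  gamma(1) = phi_1 gamma(0) + c_1
Substituting the second into the first: gamma(0) (1 - phi_1^2) = c_0 + phi_1 c_1, so
  gamma(0) = c_0 / (1 - phi_1^2) = 1 / (1 - (0.398)^2) = 1 / 0.841596 = 1.188219.
  gamma(1) = phi_1 gamma(0) = (0.398)(1.188219) = 0.472911.
Therefore gamma(1) = 0.4729 (to 4 decimal places).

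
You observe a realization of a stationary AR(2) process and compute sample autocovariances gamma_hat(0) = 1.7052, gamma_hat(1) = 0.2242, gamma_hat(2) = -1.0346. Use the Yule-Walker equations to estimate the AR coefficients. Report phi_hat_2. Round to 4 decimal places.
\hat\phi_{2} = -0.6350

The Yule-Walker equations for an AR(p) process read, in matrix form,
  Gamma_p phi = r_p,   with   (Gamma_p)_{ij} = gamma(|i - j|),
                       (r_p)_i = gamma(i),   i,j = 1..p.
Substitute the sample gammas (Toeplitz matrix and right-hand side of size 2):
  Gamma_p = [[1.7052, 0.2242], [0.2242, 1.7052]]
  r_p     = [0.2242, -1.0346]
Written out:
  1.7052 phi_1 + 0.2242 phi_2 = 0.2242
  0.2242 phi_1 + 1.7052 phi_2 = -1.0346
Solve by Cramer's rule:
  det = gamma(0)^2 - gamma(1)^2 = (1.7052)^2 - (0.2242)^2 = 2.90770704 - 0.05026564 = 2.8574414
  phi_hat_1 = [gamma(1) gamma(0) - gamma(1) gamma(2)] / det = [(0.2242)(1.7052) - (0.2242)(-1.0346)] / 2.8574414 = 0.61426316 / 2.8574414 = 0.215
  phi_hat_2 = [gamma(0) gamma(2) - gamma(1)^2] / det = [(1.7052)(-1.0346) - (0.2242)^2] / 2.8574414 = -1.81446556 / 2.8574414 = -0.635
So phi_hat = [0.2150, -0.6350].
Therefore phi_hat_2 = -0.6350.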